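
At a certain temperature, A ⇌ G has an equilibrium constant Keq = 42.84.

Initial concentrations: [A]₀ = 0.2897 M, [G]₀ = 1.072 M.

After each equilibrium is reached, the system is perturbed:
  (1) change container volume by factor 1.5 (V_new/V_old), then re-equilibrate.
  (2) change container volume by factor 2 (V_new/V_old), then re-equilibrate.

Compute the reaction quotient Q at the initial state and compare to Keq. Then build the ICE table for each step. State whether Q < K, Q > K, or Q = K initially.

Q₀ = 3.7 vs Keq = 42.84 ⇒ Q<K, forward
Step 1:
                   A          G
  I           0.2897      1.072
  C          -0.2586     0.2586
  E          0.03106      1.331
  solve Keq expr → x = 0.2586; check Q = 42.84
Then change container volume by factor 1.5 (V_new/V_old).
Step 2:
                   A          G
  I          0.02071     0.8871
  C                0          0
  E          0.02071     0.8871
  solve Keq expr → x = 0; check Q = 42.84
Then change container volume by factor 2 (V_new/V_old).
Step 3:
                   A          G
  I          0.01035     0.4435
  C                0          0
  E          0.01035     0.4435
  solve Keq expr → x = 0; check Q = 42.84

Q₀ = 3.7; Q < K (proceeds forward)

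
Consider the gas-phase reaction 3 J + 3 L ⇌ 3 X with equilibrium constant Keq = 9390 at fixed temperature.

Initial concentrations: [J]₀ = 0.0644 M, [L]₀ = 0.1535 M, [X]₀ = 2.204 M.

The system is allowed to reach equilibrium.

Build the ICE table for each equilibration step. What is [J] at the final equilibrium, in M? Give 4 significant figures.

Q₀ = 1.1083e+07 vs Keq = 9390 ⇒ Q>K, reverse
Step 1:
                   J          L          X
  Initial     0.0644     0.1535      2.204
  Change      0.2023     0.2023    -0.2023
  Equil       0.2667     0.3558      2.002
  solve Keq expr → x = -0.06743; check Q = 9390

[J]_eq = 0.2667 M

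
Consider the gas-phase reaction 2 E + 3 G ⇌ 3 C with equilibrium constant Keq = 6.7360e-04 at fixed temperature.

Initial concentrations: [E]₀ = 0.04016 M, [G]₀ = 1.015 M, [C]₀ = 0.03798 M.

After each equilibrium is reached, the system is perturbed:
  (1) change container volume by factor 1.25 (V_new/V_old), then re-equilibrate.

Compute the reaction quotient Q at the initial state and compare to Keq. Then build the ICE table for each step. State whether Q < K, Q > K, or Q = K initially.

Q₀ = 0.03248 vs Keq = 6.7360e-04 ⇒ Q>K, reverse
Step 1:
                   E          G          C
  init       0.04016      1.015    0.03798
  Δ          0.01637    0.02456   -0.02456
  eq         0.05653       1.04    0.01342
  solve Keq expr → x = -0.008186; check Q = 6.7360e-04
Then change container volume by factor 1.25 (V_new/V_old).
Step 2:
                   E          G          C
  init       0.04523     0.8316    0.01074
  Δ       8.9801e-04   0.001347  -0.001347
  eq         0.04612      0.833   0.009391
  solve Keq expr → x = -4.4901e-04; check Q = 6.7360e-04

Q₀ = 0.03248; Q > K (proceeds reverse)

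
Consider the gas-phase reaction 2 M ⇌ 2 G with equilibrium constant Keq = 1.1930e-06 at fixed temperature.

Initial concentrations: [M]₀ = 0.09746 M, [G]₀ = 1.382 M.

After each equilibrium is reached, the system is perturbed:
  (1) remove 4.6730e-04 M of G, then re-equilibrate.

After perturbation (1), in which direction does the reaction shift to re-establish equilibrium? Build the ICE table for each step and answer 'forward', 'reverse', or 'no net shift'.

Q₀ = 201.1 vs Keq = 1.1930e-06 ⇒ Q>K, reverse
Step 1:
                    M           G
  I           0.09746       1.382
  C              1.38       -1.38
  E             1.478    0.001614
  solve Keq expr → x = -0.6902; check Q = 1.1930e-06
Then remove 4.6730e-04 M of G.
Step 2:
                    M           G
  I             1.478    0.001147
  C       -4.6679e-04  4.6679e-04
  E             1.477    0.001614
  solve Keq expr → x = 2.3340e-04; check Q = 1.1930e-06

Direction: forward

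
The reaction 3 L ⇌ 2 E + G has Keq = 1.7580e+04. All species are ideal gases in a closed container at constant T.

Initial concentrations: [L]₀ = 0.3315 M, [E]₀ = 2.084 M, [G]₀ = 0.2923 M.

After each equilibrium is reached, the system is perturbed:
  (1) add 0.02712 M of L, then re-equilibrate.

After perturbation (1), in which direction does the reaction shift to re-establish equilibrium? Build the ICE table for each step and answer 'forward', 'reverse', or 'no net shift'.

Direction: forward

Q₀ = 34.85 vs Keq = 1.7580e+04 ⇒ Q<K, forward
Step 1:
                    L           E           G
  Initial      0.3315       2.084      0.2923
  Change      -0.2831      0.1887     0.09436
  Equil       0.04843       2.273      0.3867
  solve Keq expr → x = 0.09436; check Q = 1.7580e+04
Then add 0.02712 M of L.
Step 2:
                    L           E           G
  Initial     0.07555       2.273      0.3867
  Change      -0.0265     0.01767    0.008834
  Equil       0.04905        2.29      0.3955
  solve Keq expr → x = 0.008834; check Q = 1.7580e+04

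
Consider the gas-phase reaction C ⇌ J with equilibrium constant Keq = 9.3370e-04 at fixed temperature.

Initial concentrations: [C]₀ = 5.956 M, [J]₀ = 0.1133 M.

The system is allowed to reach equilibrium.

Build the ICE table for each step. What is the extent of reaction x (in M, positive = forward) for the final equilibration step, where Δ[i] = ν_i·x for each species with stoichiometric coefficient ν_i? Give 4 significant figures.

Q₀ = 0.01902 vs Keq = 9.3370e-04 ⇒ Q>K, reverse
Step 1:
                    C           J
  I             5.956      0.1133
  C            0.1076     -0.1076
  E             6.064    0.005662
  solve Keq expr → x = -0.1076; check Q = 9.3370e-04

x = -0.1076 M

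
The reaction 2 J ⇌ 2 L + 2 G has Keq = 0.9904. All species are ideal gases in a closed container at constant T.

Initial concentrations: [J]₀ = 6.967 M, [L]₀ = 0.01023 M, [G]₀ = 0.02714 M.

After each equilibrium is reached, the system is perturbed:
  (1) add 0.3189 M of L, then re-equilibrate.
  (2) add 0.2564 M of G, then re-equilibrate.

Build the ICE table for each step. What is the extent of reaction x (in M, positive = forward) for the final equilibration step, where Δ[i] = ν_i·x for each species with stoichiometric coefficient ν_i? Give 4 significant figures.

x = -0.05444 M

Q₀ = 1.5881e-09 vs Keq = 0.9904 ⇒ Q<K, forward
Step 1:
                  J         L         G
  Initial     6.967   0.01023   0.02714
  Change     -2.167     2.167     2.167
  Equil         4.8     2.177     2.194
  solve Keq expr → x = 1.083; check Q = 0.9904
Then add 0.3189 M of L.
Step 2:
                  J         L         G
  Initial       4.8     2.496     2.194
  Change     0.1259   -0.1259   -0.1259
  Equil       4.926      2.37     2.068
  solve Keq expr → x = -0.06293; check Q = 0.9904
Then add 0.2564 M of G.
Step 3:
                  J         L         G
  Initial     4.926      2.37     2.325
  Change     0.1089   -0.1089   -0.1089
  Equil       5.035     2.261     2.216
  solve Keq expr → x = -0.05444; check Q = 0.9904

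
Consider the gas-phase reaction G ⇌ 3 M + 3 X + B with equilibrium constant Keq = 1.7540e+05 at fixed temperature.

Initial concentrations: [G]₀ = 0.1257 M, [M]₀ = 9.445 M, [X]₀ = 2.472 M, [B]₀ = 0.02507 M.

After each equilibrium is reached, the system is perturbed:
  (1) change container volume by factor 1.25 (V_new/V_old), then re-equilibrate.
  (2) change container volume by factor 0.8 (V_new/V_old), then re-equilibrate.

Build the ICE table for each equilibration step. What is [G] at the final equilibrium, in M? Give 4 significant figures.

Q₀ = 2538 vs Keq = 1.7540e+05 ⇒ Q<K, forward
Step 1:
                    G           M           X           B
  Initial      0.1257       9.445       2.472     0.02507
  Change      -0.1099      0.3297      0.3297      0.1099
  Equil        0.0158       9.775       2.802       0.135
  solve Keq expr → x = 0.1099; check Q = 1.7540e+05
Then change container volume by factor 1.25 (V_new/V_old).
Step 2:
                    G           M           X           B
  Initial     0.01264        7.82       2.241       0.108
  Change    -0.008888     0.02666     0.02666    0.008888
  Equil      0.003755       7.846       2.268      0.1169
  solve Keq expr → x = 0.008888; check Q = 1.7540e+05
Then change container volume by factor 0.8 (V_new/V_old).
Step 3:
                    G           M           X           B
  Initial    0.004694       9.808       2.835      0.1461
  Change      0.01111    -0.03333    -0.03333    -0.01111
  Equil        0.0158       9.775       2.802       0.135
  solve Keq expr → x = -0.01111; check Q = 1.7540e+05

[G]_eq = 0.0158 M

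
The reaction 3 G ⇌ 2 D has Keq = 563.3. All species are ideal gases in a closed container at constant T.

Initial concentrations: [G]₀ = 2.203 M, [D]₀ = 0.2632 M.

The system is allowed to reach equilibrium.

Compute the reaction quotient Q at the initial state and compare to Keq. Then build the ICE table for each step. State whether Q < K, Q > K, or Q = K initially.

Q₀ = 0.006479 vs Keq = 563.3 ⇒ Q<K, forward
Step 1:
                    G           D
  I             2.203      0.2632
  C            -2.036       1.357
  E            0.1671        1.62
  solve Keq expr → x = 0.6786; check Q = 563.3

Q₀ = 0.006479; Q < K (proceeds forward)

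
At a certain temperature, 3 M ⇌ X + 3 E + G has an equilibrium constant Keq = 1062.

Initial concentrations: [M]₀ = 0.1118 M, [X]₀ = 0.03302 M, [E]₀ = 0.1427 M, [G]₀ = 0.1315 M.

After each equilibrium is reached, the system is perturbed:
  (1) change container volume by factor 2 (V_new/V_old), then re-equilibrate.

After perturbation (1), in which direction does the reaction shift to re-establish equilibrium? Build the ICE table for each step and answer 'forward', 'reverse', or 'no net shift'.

Q₀ = 0.009029 vs Keq = 1062 ⇒ Q<K, forward
Step 1:
                    M           X           E           G
  init         0.1118     0.03302      0.1427      0.1315
  Δ           -0.1063     0.03543      0.1063     0.03543
  eq         0.005497     0.06845       0.249      0.1669
  solve Keq expr → x = 0.03543; check Q = 1062
Then change container volume by factor 2 (V_new/V_old).
Step 2:
                    M           X           E           G
  init       0.002749     0.03423      0.1245     0.08347
  Δ       -9.9532e-04  3.3177e-04  9.9532e-04  3.3177e-04
  eq         0.001753     0.03456      0.1255      0.0838
  solve Keq expr → x = 3.3177e-04; check Q = 1062

Direction: forward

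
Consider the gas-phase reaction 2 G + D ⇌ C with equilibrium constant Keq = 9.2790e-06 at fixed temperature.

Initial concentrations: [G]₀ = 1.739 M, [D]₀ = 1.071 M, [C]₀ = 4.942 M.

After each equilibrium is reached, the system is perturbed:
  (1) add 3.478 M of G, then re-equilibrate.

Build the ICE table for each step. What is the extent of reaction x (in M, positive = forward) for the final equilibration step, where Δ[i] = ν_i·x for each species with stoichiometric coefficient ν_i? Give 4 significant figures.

x = 0.005145 M

Q₀ = 1.526 vs Keq = 9.2790e-06 ⇒ Q>K, reverse
Step 1:
                   G          D          C
  Initial      1.739      1.071      4.942
  Change       9.869      4.934     -4.934
  Equil        11.61      6.005   0.007509
  solve Keq expr → x = -4.934; check Q = 9.2790e-06
Then add 3.478 M of G.
Step 2:
                   G          D          C
  Initial      15.09      6.005   0.007509
  Change    -0.01029  -0.005145   0.005145
  Equil        15.08          6    0.01265
  solve Keq expr → x = 0.005145; check Q = 9.2790e-06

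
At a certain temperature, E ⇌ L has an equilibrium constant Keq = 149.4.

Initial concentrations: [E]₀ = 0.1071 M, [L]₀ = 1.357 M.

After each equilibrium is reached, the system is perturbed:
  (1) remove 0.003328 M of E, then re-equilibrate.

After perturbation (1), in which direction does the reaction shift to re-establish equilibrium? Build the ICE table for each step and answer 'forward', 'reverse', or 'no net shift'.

Q₀ = 12.67 vs Keq = 149.4 ⇒ Q<K, forward
Step 1:
                  E         L
  Initial    0.1071     1.357
  Change   -0.09737   0.09737
  Equil    0.009735     1.454
  solve Keq expr → x = 0.09737; check Q = 149.4
Then remove 0.003328 M of E.
Step 2:
                  E         L
  Initial  0.006407     1.454
  Change   0.003306 -0.003306
  Equil    0.009713     1.451
  solve Keq expr → x = -0.003306; check Q = 149.4

Direction: reverse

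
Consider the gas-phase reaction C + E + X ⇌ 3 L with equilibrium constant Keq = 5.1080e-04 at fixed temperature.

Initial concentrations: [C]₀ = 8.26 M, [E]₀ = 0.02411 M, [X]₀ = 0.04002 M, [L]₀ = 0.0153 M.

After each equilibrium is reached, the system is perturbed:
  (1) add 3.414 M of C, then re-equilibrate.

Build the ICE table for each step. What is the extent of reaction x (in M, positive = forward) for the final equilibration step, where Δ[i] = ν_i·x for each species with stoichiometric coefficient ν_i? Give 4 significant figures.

Q₀ = 4.4939e-04 vs Keq = 5.1080e-04 ⇒ Q<K, forward
Step 1:
                    C           E           X           L
  Initial        8.26     0.02411     0.04002      0.0153
  Change  -1.9894e-04 -1.9894e-04 -1.9894e-04  5.9683e-04
  Equil          8.26     0.02391     0.03982      0.0159
  solve Keq expr → x = 1.9894e-04; check Q = 5.1080e-04
Then add 3.414 M of C.
Step 2:
                    C           E           X           L
  Initial       11.67     0.02391     0.03982      0.0159
  Change  -5.7147e-04 -5.7147e-04 -5.7147e-04    0.001714
  Equil         11.67     0.02334     0.03925     0.01761
  solve Keq expr → x = 5.7147e-04; check Q = 5.1080e-04

x = 5.7147e-04 M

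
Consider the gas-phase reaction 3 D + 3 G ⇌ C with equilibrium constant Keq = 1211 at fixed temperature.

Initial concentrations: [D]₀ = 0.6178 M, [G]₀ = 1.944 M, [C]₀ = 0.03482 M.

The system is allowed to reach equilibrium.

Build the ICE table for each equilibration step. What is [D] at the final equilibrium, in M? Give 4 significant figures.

Q₀ = 0.0201 vs Keq = 1211 ⇒ Q<K, forward
Step 1:
                    D           G           C
  init         0.6178       1.944     0.03482
  Δ            -0.576      -0.576       0.192
  eq          0.04182       1.368      0.2268
  solve Keq expr → x = 0.192; check Q = 1211

[D]_eq = 0.04182 M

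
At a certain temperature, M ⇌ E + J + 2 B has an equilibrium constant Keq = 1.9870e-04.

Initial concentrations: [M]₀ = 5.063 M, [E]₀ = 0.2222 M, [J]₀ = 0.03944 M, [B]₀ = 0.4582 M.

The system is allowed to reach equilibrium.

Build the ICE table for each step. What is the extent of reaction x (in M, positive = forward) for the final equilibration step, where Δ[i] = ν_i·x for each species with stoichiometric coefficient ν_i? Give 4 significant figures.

Q₀ = 3.6340e-04 vs Keq = 1.9870e-04 ⇒ Q>K, reverse
Step 1:
                    M           E           J           B
  init          5.063      0.2222     0.03944      0.4582
  Δ           0.01346    -0.01346    -0.01346    -0.02692
  eq            5.076      0.2087     0.02598      0.4313
  solve Keq expr → x = -0.01346; check Q = 1.9870e-04

x = -0.01346 M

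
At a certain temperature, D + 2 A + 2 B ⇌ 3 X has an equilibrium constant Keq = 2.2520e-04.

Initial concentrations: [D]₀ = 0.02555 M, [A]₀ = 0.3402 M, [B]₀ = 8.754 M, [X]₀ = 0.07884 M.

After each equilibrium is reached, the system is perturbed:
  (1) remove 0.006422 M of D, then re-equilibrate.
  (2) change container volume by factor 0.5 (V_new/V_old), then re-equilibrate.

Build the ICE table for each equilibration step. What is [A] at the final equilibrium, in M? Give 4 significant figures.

Q₀ = 0.002163 vs Keq = 2.2520e-04 ⇒ Q>K, reverse
Step 1:
                   D          A          B          X
  I          0.02555     0.3402      8.754    0.07884
  C          0.01161    0.02323    0.02323   -0.03484
  E          0.03716     0.3634      8.777      0.044
  solve Keq expr → x = -0.01161; check Q = 2.2520e-04
Then remove 0.006422 M of D.
Step 2:
                   D          A          B          X
  I          0.03074     0.3634      8.777      0.044
  C       7.4823e-04   0.001496   0.001496  -0.002245
  E          0.03149     0.3649      8.779    0.04175
  solve Keq expr → x = -7.4823e-04; check Q = 2.2520e-04
Then change container volume by factor 0.5 (V_new/V_old).
Step 3:
                   D          A          B          X
  I          0.06298     0.7299      17.56     0.0835
  C          -0.0123    -0.0246    -0.0246    0.03689
  E          0.05068     0.7053      17.53     0.1204
  solve Keq expr → x = 0.0123; check Q = 2.2520e-04

[A]_eq = 0.7053 M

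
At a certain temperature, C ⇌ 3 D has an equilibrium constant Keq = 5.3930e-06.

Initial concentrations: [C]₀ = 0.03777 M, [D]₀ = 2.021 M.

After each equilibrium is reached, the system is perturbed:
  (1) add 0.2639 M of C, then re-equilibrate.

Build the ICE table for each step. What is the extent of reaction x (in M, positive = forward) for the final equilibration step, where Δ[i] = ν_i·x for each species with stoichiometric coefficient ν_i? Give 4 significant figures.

Q₀ = 218.6 vs Keq = 5.3930e-06 ⇒ Q>K, reverse
Step 1:
                    C           D
  I           0.03777       2.021
  C            0.6685      -2.005
  E            0.7062     0.01562
  solve Keq expr → x = -0.6685; check Q = 5.3930e-06
Then add 0.2639 M of C.
Step 2:
                    C           D
  I            0.9701     0.01562
  C       -5.7996e-04     0.00174
  E            0.9696     0.01736
  solve Keq expr → x = 5.7996e-04; check Q = 5.3930e-06

x = 5.7996e-04 M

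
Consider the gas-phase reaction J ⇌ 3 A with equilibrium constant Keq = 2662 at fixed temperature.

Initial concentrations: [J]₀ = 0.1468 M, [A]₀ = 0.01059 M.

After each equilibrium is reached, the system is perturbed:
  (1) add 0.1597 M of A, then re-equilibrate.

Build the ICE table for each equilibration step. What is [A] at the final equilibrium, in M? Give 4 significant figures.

Q₀ = 8.0902e-06 vs Keq = 2662 ⇒ Q<K, forward
Step 1:
                  J         A
  I          0.1468   0.01059
  C         -0.1468    0.4403
  E       3.4435e-05    0.4509
  solve Keq expr → x = 0.1468; check Q = 2662
Then add 0.1597 M of A.
Step 2:
                  J         A
  I       3.4435e-05    0.6106
  C       5.1015e-05 -1.5304e-04
  E       8.5449e-05    0.6104
  solve Keq expr → x = -5.1015e-05; check Q = 2662

[A]_eq = 0.6104 M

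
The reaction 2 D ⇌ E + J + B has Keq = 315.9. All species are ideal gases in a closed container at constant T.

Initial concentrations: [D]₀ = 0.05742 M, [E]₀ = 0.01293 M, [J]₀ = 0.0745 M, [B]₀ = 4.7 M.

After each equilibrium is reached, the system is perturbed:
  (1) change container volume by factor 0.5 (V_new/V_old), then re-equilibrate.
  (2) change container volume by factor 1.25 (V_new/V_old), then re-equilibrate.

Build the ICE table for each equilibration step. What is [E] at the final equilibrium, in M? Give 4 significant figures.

Q₀ = 1.373 vs Keq = 315.9 ⇒ Q<K, forward
Step 1:
                   D          E          J          B
  Initial    0.05742    0.01293     0.0745        4.7
  Change    -0.04991    0.02496    0.02496    0.02496
  Equil     0.007507    0.03789    0.09946      4.725
  solve Keq expr → x = 0.02496; check Q = 315.9
Then change container volume by factor 0.5 (V_new/V_old).
Step 2:
                   D          E          J          B
  Initial    0.01501    0.07577     0.1989       9.45
  Change    0.005666  -0.002833  -0.002833  -0.002833
  Equil      0.02068    0.07294     0.1961      9.447
  solve Keq expr → x = -0.002833; check Q = 315.9
Then change container volume by factor 1.25 (V_new/V_old).
Step 3:
                   D          E          J          B
  Initial    0.01654    0.05835     0.1569      7.558
  Change   -0.001606 8.0315e-04 8.0315e-04 8.0315e-04
  Equil      0.01494    0.05915     0.1577      7.558
  solve Keq expr → x = 8.0315e-04; check Q = 315.9

[E]_eq = 0.05915 M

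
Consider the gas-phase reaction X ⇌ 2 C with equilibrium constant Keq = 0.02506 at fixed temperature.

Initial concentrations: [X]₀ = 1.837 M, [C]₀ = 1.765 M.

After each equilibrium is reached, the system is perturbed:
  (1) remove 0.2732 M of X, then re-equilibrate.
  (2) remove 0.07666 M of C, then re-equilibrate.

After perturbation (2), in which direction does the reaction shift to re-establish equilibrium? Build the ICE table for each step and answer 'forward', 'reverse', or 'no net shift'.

Direction: forward

Q₀ = 1.696 vs Keq = 0.02506 ⇒ Q>K, reverse
Step 1:
                    X           C
  I             1.837       1.765
  C            0.7551       -1.51
  E             2.592      0.2549
  solve Keq expr → x = -0.7551; check Q = 0.02506
Then remove 0.2732 M of X.
Step 2:
                    X           C
  I             2.319      0.2549
  C          0.006728    -0.01346
  E             2.326      0.2414
  solve Keq expr → x = -0.006728; check Q = 0.02506
Then remove 0.07666 M of C.
Step 3:
                    X           C
  I             2.326      0.1648
  C          -0.03736     0.07471
  E             2.288      0.2395
  solve Keq expr → x = 0.03736; check Q = 0.02506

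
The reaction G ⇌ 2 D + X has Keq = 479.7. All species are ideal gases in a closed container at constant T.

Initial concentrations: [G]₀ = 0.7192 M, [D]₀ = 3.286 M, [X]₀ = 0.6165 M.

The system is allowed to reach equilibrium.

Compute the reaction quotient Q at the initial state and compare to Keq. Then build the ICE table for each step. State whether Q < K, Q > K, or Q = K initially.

Q₀ = 9.256; Q < K (proceeds forward)

Q₀ = 9.256 vs Keq = 479.7 ⇒ Q<K, forward
Step 1:
                  G         D         X
  Initial    0.7192     3.286    0.6165
  Change    -0.6625     1.325    0.6625
  Equil     0.05669     4.611     1.279
  solve Keq expr → x = 0.6625; check Q = 479.7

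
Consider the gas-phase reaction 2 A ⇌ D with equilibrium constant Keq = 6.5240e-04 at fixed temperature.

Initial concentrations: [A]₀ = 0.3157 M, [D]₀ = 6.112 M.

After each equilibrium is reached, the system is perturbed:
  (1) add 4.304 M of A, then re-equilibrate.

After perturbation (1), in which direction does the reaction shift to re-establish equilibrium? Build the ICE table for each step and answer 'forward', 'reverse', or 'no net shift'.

Direction: forward

Q₀ = 61.32 vs Keq = 6.5240e-04 ⇒ Q>K, reverse
Step 1:
                  A         D
  I          0.3157     6.112
  C           12.03    -6.013
  E           12.34   0.09936
  solve Keq expr → x = -6.013; check Q = 6.5240e-04
Then add 4.304 M of A.
Step 2:
                  A         D
  I           16.64   0.09936
  C          -0.156   0.07802
  E           16.49    0.1774
  solve Keq expr → x = 0.07802; check Q = 6.5240e-04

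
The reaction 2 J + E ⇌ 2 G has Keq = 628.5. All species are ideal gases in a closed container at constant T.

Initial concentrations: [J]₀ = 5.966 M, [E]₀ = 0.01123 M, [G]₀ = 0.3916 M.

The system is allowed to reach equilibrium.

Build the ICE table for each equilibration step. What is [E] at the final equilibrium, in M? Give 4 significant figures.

[E]_eq = 7.7214e-06 M

Q₀ = 0.3837 vs Keq = 628.5 ⇒ Q<K, forward
Step 1:
                   J          E          G
  I            5.966    0.01123     0.3916
  C         -0.02244   -0.01122    0.02244
  E            5.944 7.7214e-06      0.414
  solve Keq expr → x = 0.01122; check Q = 628.5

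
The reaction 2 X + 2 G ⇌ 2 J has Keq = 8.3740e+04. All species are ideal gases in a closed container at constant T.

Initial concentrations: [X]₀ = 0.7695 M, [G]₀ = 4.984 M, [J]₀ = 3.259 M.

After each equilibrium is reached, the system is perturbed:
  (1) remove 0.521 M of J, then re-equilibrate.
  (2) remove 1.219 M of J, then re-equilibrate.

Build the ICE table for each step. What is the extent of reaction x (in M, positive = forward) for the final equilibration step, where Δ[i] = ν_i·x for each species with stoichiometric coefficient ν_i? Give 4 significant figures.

x = 4.9879e-04 M

Q₀ = 0.7221 vs Keq = 8.3740e+04 ⇒ Q<K, forward
Step 1:
                  X         G         J
  Initial    0.7695     4.984     3.259
  Change    -0.7662   -0.7662    0.7662
  Equil    0.003298     4.218     4.025
  solve Keq expr → x = 0.3831; check Q = 8.3740e+04
Then remove 0.521 M of J.
Step 2:
                  X         G         J
  Initial  0.003298     4.218     3.504
  Change  -4.2622e-04 -4.2622e-04 4.2622e-04
  Equil    0.002872     4.217     3.505
  solve Keq expr → x = 2.1311e-04; check Q = 8.3740e+04
Then remove 1.219 M of J.
Step 3:
                  X         G         J
  Initial  0.002872     4.217     2.286
  Change  -9.9758e-04 -9.9758e-04 9.9758e-04
  Equil    0.001874     4.216     2.287
  solve Keq expr → x = 4.9879e-04; check Q = 8.3740e+04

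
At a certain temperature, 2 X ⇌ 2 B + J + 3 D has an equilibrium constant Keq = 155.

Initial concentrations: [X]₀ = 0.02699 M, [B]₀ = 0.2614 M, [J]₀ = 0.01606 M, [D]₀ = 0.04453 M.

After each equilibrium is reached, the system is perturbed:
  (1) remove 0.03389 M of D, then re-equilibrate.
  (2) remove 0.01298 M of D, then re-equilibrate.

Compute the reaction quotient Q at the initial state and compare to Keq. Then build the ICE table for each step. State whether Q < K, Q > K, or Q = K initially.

Q₀ = 1.3302e-04 vs Keq = 155 ⇒ Q<K, forward
Step 1:
                    X           B           J           D
  I           0.02699      0.2614     0.01606     0.04453
  C          -0.02689     0.02689     0.01345     0.04034
  E        9.8340e-05      0.2883     0.02951     0.08487
  solve Keq expr → x = 0.01345; check Q = 155
Then remove 0.03389 M of D.
Step 2:
                    X           B           J           D
  I        9.8340e-05      0.2883     0.02951     0.05098
  C       -5.2424e-05  5.2424e-05  2.6212e-05  7.8637e-05
  E        4.5916e-05      0.2883     0.02953     0.05106
  solve Keq expr → x = 2.6212e-05; check Q = 155
Then remove 0.01298 M of D.
Step 3:
                    X           B           J           D
  I        4.5916e-05      0.2883     0.02953     0.03808
  C       -1.6310e-05  1.6310e-05  8.1552e-06  2.4466e-05
  E        2.9606e-05      0.2884     0.02954      0.0381
  solve Keq expr → x = 8.1552e-06; check Q = 155

Q₀ = 1.3302e-04; Q < K (proceeds forward)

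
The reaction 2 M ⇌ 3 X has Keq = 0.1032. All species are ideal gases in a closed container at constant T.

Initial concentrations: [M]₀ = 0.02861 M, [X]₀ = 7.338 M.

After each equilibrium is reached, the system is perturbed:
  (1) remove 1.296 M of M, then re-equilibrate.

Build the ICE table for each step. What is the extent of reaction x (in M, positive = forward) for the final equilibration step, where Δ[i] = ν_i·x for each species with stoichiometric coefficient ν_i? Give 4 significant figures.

Q₀ = 4.8272e+05 vs Keq = 0.1032 ⇒ Q>K, reverse
Step 1:
                    M           X
  I           0.02861       7.338
  C             4.089      -6.133
  E             4.117       1.205
  solve Keq expr → x = -2.044; check Q = 0.1032
Then remove 1.296 M of M.
Step 2:
                    M           X
  I             2.821       1.205
  C            0.1561     -0.2342
  E             2.977      0.9708
  solve Keq expr → x = -0.07806; check Q = 0.1032

x = -0.07806 M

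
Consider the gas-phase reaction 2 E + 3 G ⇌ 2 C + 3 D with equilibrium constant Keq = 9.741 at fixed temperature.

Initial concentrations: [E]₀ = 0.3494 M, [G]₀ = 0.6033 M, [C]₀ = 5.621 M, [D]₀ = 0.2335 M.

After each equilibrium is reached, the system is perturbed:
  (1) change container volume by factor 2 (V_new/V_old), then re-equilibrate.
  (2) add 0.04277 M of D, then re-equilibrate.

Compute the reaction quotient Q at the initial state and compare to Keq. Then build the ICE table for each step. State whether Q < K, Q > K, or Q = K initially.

Q₀ = 15.01 vs Keq = 9.741 ⇒ Q>K, reverse
Step 1:
                    E           G           C           D
  I            0.3494      0.6033       5.621      0.2335
  C           0.01292     0.01938    -0.01292    -0.01938
  E            0.3623      0.6227       5.608      0.2141
  solve Keq expr → x = -0.006461; check Q = 9.741
Then change container volume by factor 2 (V_new/V_old).
Step 2:
                    E           G           C           D
  I            0.1812      0.3113       2.804      0.1071
  C                 0           0           0           0
  E            0.1812      0.3113       2.804      0.1071
  solve Keq expr → x = 0; check Q = 9.741
Then add 0.04277 M of D.
Step 3:
                    E           G           C           D
  I            0.1812      0.3113       2.804      0.1498
  C           0.01735     0.02602    -0.01735    -0.02602
  E            0.1985      0.3374       2.787      0.1238
  solve Keq expr → x = -0.008673; check Q = 9.741

Q₀ = 15.01; Q > K (proceeds reverse)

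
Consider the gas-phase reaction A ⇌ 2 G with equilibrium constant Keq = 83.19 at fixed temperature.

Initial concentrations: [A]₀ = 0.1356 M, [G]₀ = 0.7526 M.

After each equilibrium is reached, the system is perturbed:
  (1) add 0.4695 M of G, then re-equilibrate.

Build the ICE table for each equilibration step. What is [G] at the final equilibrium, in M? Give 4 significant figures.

[G]_eq = 1.443 M

Q₀ = 4.177 vs Keq = 83.19 ⇒ Q<K, forward
Step 1:
                    A           G
  init         0.1356      0.7526
  Δ           -0.1236      0.2472
  eq          0.01202      0.9998
  solve Keq expr → x = 0.1236; check Q = 83.19
Then add 0.4695 M of G.
Step 2:
                    A           G
  init        0.01202       1.469
  Δ           0.01302    -0.02605
  eq          0.02504       1.443
  solve Keq expr → x = -0.01302; check Q = 83.19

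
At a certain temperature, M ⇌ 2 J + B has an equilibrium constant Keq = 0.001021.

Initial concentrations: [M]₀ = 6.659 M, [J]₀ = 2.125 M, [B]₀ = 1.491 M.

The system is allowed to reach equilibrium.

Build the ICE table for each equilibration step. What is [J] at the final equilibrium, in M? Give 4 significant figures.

[J]_eq = 0.1261 M

Q₀ = 1.011 vs Keq = 0.001021 ⇒ Q>K, reverse
Step 1:
                    M           J           B
  Initial       6.659       2.125       1.491
  Change       0.9994      -1.999     -0.9994
  Equil         7.658      0.1261      0.4916
  solve Keq expr → x = -0.9994; check Q = 0.001021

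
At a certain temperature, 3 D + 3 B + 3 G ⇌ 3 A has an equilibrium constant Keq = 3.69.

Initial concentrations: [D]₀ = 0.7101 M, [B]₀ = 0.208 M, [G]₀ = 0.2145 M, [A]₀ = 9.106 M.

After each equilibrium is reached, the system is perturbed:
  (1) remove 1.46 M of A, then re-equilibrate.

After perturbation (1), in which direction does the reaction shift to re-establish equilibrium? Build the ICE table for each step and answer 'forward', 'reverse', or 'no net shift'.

Direction: forward

Q₀ = 2.3744e+07 vs Keq = 3.69 ⇒ Q>K, reverse
Step 1:
                  D         B         G         A
  init       0.7101     0.208    0.2145     9.106
  Δ            1.35      1.35      1.35     -1.35
  eq           2.06     1.558     1.564     7.756
  solve Keq expr → x = -0.4499; check Q = 3.69
Then remove 1.46 M of A.
Step 2:
                  D         B         G         A
  init         2.06     1.558     1.564     6.296
  Δ         -0.1052   -0.1052   -0.1052    0.1052
  eq          1.955     1.453     1.459     6.401
  solve Keq expr → x = 0.03507; check Q = 3.69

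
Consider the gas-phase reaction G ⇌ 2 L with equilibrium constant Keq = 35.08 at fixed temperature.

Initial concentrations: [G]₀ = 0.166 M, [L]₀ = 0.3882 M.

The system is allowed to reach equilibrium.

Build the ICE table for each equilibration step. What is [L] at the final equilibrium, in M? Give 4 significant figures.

[L]_eq = 0.6928 M

Q₀ = 0.9078 vs Keq = 35.08 ⇒ Q<K, forward
Step 1:
                  G         L
  init        0.166    0.3882
  Δ         -0.1523    0.3046
  eq        0.01368    0.6928
  solve Keq expr → x = 0.1523; check Q = 35.08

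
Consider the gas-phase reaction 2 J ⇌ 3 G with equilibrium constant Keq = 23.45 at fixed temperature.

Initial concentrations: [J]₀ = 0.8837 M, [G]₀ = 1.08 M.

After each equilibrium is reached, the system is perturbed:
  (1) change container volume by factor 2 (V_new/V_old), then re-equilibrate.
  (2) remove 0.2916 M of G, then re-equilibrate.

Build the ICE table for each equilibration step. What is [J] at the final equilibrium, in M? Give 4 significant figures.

[J]_eq = 0.1265 M

Q₀ = 1.613 vs Keq = 23.45 ⇒ Q<K, forward
Step 1:
                  J         G
  init       0.8837      1.08
  Δ         -0.4212    0.6318
  eq         0.4625     1.712
  solve Keq expr → x = 0.2106; check Q = 23.45
Then change container volume by factor 2 (V_new/V_old).
Step 2:
                  J         G
  init       0.2312    0.8559
  Δ        -0.04708   0.07062
  eq         0.1842    0.9265
  solve Keq expr → x = 0.02354; check Q = 23.45
Then remove 0.2916 M of G.
Step 3:
                  J         G
  init       0.1842    0.6349
  Δ        -0.05764   0.08646
  eq         0.1265    0.7214
  solve Keq expr → x = 0.02882; check Q = 23.45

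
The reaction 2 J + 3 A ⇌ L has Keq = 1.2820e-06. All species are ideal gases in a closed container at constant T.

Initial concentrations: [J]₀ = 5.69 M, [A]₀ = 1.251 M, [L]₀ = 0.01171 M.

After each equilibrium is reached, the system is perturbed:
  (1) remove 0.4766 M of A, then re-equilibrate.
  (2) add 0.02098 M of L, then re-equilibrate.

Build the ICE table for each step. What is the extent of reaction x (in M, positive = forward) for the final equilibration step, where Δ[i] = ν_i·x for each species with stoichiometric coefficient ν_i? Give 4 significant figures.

Q₀ = 1.8474e-04 vs Keq = 1.2820e-06 ⇒ Q>K, reverse
Step 1:
                   J          A          L
  I             5.69      1.251    0.01171
  C          0.02324    0.03486   -0.01162
  E            5.713      1.286 8.8969e-05
  solve Keq expr → x = -0.01162; check Q = 1.2820e-06
Then remove 0.4766 M of A.
Step 2:
                   J          A          L
  I            5.713     0.8093 8.8969e-05
  C       1.3355e-04 2.0032e-04 -6.6773e-05
  E            5.713     0.8095 2.2196e-05
  solve Keq expr → x = -6.6773e-05; check Q = 1.2820e-06
Then add 0.02098 M of L.
Step 3:
                   J          A          L
  I            5.713     0.8095      0.021
  C          0.04195    0.06292   -0.02097
  E            5.755     0.8724 2.8194e-05
  solve Keq expr → x = -0.02097; check Q = 1.2820e-06

x = -0.02097 M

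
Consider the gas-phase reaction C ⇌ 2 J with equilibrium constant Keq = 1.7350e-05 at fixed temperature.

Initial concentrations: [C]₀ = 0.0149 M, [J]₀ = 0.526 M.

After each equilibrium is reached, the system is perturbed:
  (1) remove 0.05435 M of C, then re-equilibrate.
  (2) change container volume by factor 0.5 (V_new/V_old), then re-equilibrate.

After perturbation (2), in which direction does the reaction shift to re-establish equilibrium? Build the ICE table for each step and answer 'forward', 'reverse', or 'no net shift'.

Direction: reverse

Q₀ = 18.57 vs Keq = 1.7350e-05 ⇒ Q>K, reverse
Step 1:
                   C          J
  Initial     0.0149      0.526
  Change      0.2619    -0.5238
  Equil       0.2768   0.002191
  solve Keq expr → x = -0.2619; check Q = 1.7350e-05
Then remove 0.05435 M of C.
Step 2:
                   C          J
  Initial     0.2225   0.002191
  Change  1.1320e-04 -2.2639e-04
  Equil       0.2226   0.001965
  solve Keq expr → x = -1.1320e-04; check Q = 1.7350e-05
Then change container volume by factor 0.5 (V_new/V_old).
Step 3:
                   C          J
  Initial     0.4451    0.00393
  Change  5.7466e-04  -0.001149
  Equil       0.4457   0.002781
  solve Keq expr → x = -5.7466e-04; check Q = 1.7350e-05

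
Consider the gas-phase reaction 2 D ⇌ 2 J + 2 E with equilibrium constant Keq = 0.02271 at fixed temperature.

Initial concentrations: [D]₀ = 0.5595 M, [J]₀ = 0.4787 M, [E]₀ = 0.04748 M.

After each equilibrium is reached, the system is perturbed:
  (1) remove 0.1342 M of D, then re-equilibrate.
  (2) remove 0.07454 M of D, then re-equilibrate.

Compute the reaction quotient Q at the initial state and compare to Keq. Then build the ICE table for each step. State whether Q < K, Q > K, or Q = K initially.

Q₀ = 0.00165 vs Keq = 0.02271 ⇒ Q<K, forward
Step 1:
                    D           J           E
  I            0.5595      0.4787     0.04748
  C          -0.08124     0.08124     0.08124
  E            0.4783      0.5599      0.1287
  solve Keq expr → x = 0.04062; check Q = 0.02271
Then remove 0.1342 M of D.
Step 2:
                    D           J           E
  I            0.3441      0.5599      0.1287
  C           0.02483    -0.02483    -0.02483
  E            0.3689      0.5351      0.1039
  solve Keq expr → x = -0.01241; check Q = 0.02271
Then remove 0.07454 M of D.
Step 3:
                    D           J           E
  I            0.2944      0.5351      0.1039
  C           0.01449    -0.01449    -0.01449
  E            0.3088      0.5206      0.0894
  solve Keq expr → x = -0.007245; check Q = 0.02271

Q₀ = 0.00165; Q < K (proceeds forward)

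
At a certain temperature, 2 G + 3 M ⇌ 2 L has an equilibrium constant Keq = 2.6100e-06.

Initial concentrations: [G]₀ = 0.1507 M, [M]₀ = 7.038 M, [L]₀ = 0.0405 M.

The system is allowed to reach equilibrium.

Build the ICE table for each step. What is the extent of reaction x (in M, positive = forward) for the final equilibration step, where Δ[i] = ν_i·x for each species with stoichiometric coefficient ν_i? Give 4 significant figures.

Q₀ = 2.0717e-04 vs Keq = 2.6100e-06 ⇒ Q>K, reverse
Step 1:
                  G         M         L
  init       0.1507     7.038    0.0405
  Δ         0.03484   0.05226  -0.03484
  eq         0.1855      7.09  0.005659
  solve Keq expr → x = -0.01742; check Q = 2.6100e-06

x = -0.01742 M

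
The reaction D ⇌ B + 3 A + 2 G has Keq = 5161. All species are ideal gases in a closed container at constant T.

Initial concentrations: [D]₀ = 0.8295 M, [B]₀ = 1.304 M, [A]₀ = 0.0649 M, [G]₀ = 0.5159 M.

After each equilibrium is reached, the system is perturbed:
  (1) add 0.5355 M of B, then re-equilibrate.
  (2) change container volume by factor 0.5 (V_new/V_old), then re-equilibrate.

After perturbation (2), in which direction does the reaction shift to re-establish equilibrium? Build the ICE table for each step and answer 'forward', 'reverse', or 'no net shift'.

Direction: reverse

Q₀ = 1.1437e-04 vs Keq = 5161 ⇒ Q<K, forward
Step 1:
                   D          B          A          G
  Initial     0.8295      1.304     0.0649     0.5159
  Change     -0.8019     0.8019      2.406      1.604
  Equil      0.02764      2.106       2.47       2.12
  solve Keq expr → x = 0.8019; check Q = 5161
Then add 0.5355 M of B.
Step 2:
                   D          B          A          G
  Initial    0.02764      2.641       2.47       2.12
  Change    0.005848  -0.005848   -0.01754    -0.0117
  Equil      0.03349      2.636      2.453      2.108
  solve Keq expr → x = -0.005848; check Q = 5161
Then change container volume by factor 0.5 (V_new/V_old).
Step 3:
                   D          B          A          G
  Initial    0.06698      5.271      4.906      4.216
  Change      0.4308    -0.4308     -1.292    -0.8616
  Equil       0.4978       4.84      3.613      3.354
  solve Keq expr → x = -0.4308; check Q = 5161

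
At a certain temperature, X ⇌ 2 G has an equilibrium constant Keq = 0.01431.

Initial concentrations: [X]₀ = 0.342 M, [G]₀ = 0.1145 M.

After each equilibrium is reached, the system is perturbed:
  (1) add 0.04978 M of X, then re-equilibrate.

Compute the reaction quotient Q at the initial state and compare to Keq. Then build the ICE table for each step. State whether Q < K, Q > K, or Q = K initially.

Q₀ = 0.03833 vs Keq = 0.01431 ⇒ Q>K, reverse
Step 1:
                  X         G
  init        0.342    0.1145
  Δ          0.0212  -0.04241
  eq         0.3632   0.07209
  solve Keq expr → x = -0.0212; check Q = 0.01431
Then add 0.04978 M of X.
Step 2:
                  X         G
  init        0.413   0.07209
  Δ       -0.002284  0.004569
  eq         0.4107   0.07666
  solve Keq expr → x = 0.002284; check Q = 0.01431

Q₀ = 0.03833; Q > K (proceeds reverse)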